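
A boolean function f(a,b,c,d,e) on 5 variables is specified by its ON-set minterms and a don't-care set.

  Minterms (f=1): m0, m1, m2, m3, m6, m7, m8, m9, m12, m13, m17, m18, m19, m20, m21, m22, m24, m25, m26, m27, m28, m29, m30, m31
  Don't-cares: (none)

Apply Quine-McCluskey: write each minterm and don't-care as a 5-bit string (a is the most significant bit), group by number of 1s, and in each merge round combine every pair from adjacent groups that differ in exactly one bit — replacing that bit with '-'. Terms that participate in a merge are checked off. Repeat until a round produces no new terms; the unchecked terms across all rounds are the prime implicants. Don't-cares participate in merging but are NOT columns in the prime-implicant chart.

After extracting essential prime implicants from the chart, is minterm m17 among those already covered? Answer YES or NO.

NO

size-2^0 implicants → 00000(✓)  00001(✓)  00010(✓)  00011(✓)  00110(✓)  00111(✓)  01000(✓)  01001(✓)  01100(✓)  01101(✓)  10001(✓)  10010(✓)  10011(✓)  10100(✓)  10101(✓)  10110(✓)  11000(✓)  11001(✓)  11010(✓)  11011(✓)  11100(✓)  11101(✓)  11110(✓)  11111(✓)
size-2^1 implicants → -0001(✓)  -0010(✓)  -0011(✓)  -0110(✓)  -1000(✓)  -1001(✓)  -1100(✓)  -1101(✓)  0-000(✓)  0-001(✓)  00-10(✓)  00-11(✓)  000-0(✓)  000-1(✓)  0000-(✓)  0001-(✓)  0011-(✓)  01-00(✓)  01-01(✓)  0100-(✓)  0110-(✓)  1-001(✓)  1-010(✓)  1-011(✓)  1-100(✓)  1-101(✓)  1-110(✓)  10-01(✓)  10-10(✓)  100-1(✓)  1001-(✓)  101-0(✓)  1010-(✓)  11-00(✓)  11-01(✓)  11-10(✓)  11-11(✓)  110-0(✓)  110-1(✓)  1100-(✓)  1101-(✓)  111-0(✓)  111-1(✓)  1110-(✓)  1111-(✓)
size-2^2 implicants → --001  -0-10  -00-1  -001-  -1-00(✓)  -1-01(✓)  -100-(✓)  -110-(✓)  0-00-  00-1-  000--  01-0-(✓)  1--01  1--10  1-0-1  1-01-  1-1-0  1-10-  11--0(✓)  11--1(✓)  11-0-(✓)  11-1-(✓)  110--(✓)  111--(✓)
size-2^3 implicants → -1-0-  11---
Unchecked terms (primes): --001, -0-10, -00-1, -001-, -1-0-, 0-00-, 00-1-, 000--, 1--01, 1--10, 1-0-1, 1-01-, 1-1-0, 1-10-, 11---
Minterm coverage:
  m0 ⊆ 0-00-,000--
  m1 ⊆ --001,-00-1,0-00-,000--
  m2 ⊆ -0-10,-001-,00-1-,000--
  m3 ⊆ -00-1,-001-,00-1-,000--
  m6 ⊆ -0-10,00-1-
  m7 ⊆ 00-1- [E]
  m8 ⊆ -1-0-,0-00-
  m9 ⊆ --001,-1-0-,0-00-
  m12 ⊆ -1-0- [E]
  m13 ⊆ -1-0- [E]
  m17 ⊆ --001,-00-1,1--01,1-0-1
  m18 ⊆ -0-10,-001-,1--10,1-01-
  m19 ⊆ -00-1,-001-,1-0-1,1-01-
  m20 ⊆ 1-1-0,1-10-
  m21 ⊆ 1--01,1-10-
  m22 ⊆ -0-10,1--10,1-1-0
  m24 ⊆ -1-0-,11---
  m25 ⊆ --001,-1-0-,1--01,1-0-1,11---
  m26 ⊆ 1--10,1-01-,11---
  m27 ⊆ 1-0-1,1-01-,11---
  m28 ⊆ -1-0-,1-1-0,1-10-,11---
  m29 ⊆ -1-0-,1--01,1-10-,11---
  m30 ⊆ 1--10,1-1-0,11---
  m31 ⊆ 11--- [E]
E = {-1-0-, 00-1-, 11---}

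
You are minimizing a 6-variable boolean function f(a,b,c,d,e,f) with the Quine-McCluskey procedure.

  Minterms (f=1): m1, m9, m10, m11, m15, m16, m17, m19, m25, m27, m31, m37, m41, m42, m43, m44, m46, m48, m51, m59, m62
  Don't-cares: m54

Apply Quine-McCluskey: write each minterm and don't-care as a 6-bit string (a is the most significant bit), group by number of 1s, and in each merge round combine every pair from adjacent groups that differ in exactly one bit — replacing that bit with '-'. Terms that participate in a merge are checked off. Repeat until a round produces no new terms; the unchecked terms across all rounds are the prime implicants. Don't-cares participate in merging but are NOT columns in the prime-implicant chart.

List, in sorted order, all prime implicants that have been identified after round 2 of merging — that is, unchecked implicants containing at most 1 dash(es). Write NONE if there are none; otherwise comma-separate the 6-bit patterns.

-10000, 01000-, 1-1110, 100101, 101-10, 1011-0, 11-110

Round 0: 000001✓ 001001✓ 001010✓ 001011✓ 001111✓ 010000✓ 010001✓ 010011✓ 011001✓ 011011✓ 011111✓ 100101 101001✓ 101010✓ 101011✓ 101100✓ 101110✓ 110000✓ 110011✓ 110110✓ 111011✓ 111110✓
Round 1: -01001✓ -01010✓ -01011✓ -10000 -10011✓ -11011✓ 0-0001✓ 0-1001✓ 0-1011✓ 0-1111✓ 00-001✓ 001-11✓ 0010-1✓ 00101-✓ 01-001✓ 01-011✓ 0100-1✓ 01000- 011-11✓ 0110-1✓ 1-1011✓ 1-1110 101-10 1010-1✓ 10101-✓ 1011-0 11-011✓ 11-110
Round 2: --1011 -010-1 -0101- -1-011 0--001 0-1-11 0-10-1 01-0-1
PIs = {--1011, -010-1, -0101-, -1-011, -10000, 0--001, 0-1-11, 0-10-1, 01-0-1, 01000-, 1-1110, 100101, 101-10, 1011-0, 11-110}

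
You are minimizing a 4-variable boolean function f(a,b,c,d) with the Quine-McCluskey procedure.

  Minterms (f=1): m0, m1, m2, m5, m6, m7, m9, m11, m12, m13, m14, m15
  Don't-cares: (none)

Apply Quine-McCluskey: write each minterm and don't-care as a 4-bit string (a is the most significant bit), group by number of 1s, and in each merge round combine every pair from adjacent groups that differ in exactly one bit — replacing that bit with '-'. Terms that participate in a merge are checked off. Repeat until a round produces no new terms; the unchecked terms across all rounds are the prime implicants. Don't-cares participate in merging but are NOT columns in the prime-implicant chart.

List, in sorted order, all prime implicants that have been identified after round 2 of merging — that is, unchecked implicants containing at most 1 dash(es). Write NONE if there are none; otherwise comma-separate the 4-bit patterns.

Round 0: 0000✓ 0001✓ 0010✓ 0101✓ 0110✓ 0111✓ 1001✓ 1011✓ 1100✓ 1101✓ 1110✓ 1111✓
Round 1: -001✓ -101✓ -110✓ -111✓ 0-01✓ 0-10 00-0 000- 01-1✓ 011-✓ 1-01✓ 1-11✓ 10-1✓ 11-0✓ 11-1✓ 110-✓ 111-✓
Round 2: --01 -1-1 -11- 1--1 11--
PIs = {--01, -1-1, -11-, 0-10, 00-0, 000-, 1--1, 11--}

0-10, 00-0, 000-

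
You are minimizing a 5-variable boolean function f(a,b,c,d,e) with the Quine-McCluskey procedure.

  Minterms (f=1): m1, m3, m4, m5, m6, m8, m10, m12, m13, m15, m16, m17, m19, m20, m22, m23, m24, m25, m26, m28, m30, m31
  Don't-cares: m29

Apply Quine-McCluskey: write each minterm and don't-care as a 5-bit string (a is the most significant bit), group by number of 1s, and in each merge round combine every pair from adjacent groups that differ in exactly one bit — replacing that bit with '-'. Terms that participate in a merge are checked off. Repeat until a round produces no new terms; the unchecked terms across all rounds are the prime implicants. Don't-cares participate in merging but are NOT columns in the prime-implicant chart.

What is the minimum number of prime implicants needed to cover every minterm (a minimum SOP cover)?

size-2^0 implicants → 00001(✓)  00011(✓)  00100(✓)  00101(✓)  00110(✓)  01000(✓)  01010(✓)  01100(✓)  01101(✓)  01111(✓)  10000(✓)  10001(✓)  10011(✓)  10100(✓)  10110(✓)  10111(✓)  11000(✓)  11001(✓)  11010(✓)  11100(✓)  11101(✓)  11110(✓)  11111(✓)
size-2^1 implicants → -0001(✓)  -0011(✓)  -0100(✓)  -0110(✓)  -1000(✓)  -1010(✓)  -1100(✓)  -1101(✓)  -1111(✓)  0-100(✓)  0-101(✓)  00-01  000-1(✓)  001-0(✓)  0010-(✓)  01-00(✓)  010-0(✓)  011-1(✓)  0110-(✓)  1-000(✓)  1-001(✓)  1-100(✓)  1-110(✓)  1-111(✓)  10-00(✓)  10-11  100-1(✓)  1000-(✓)  101-0(✓)  1011-(✓)  11-00(✓)  11-01(✓)  11-10(✓)  110-0(✓)  1100-(✓)  111-0(✓)  111-1(✓)  1110-(✓)  1111-(✓)
size-2^2 implicants → --100  -00-1  -01-0  -1-00  -10-0  -11-1  -110-  0-10-  1--00  1-00-  1-1-0  1-11-  11--0  11-0-  111--
Unchecked terms (primes): --100, -00-1, -01-0, -1-00, -10-0, -11-1, -110-, 0-10-, 00-01, 1--00, 1-00-, 1-1-0, 1-11-, 10-11, 11--0, 11-0-, 111--
Minterm coverage:
  m1 ⊆ -00-1,00-01
  m3 ⊆ -00-1 [E]
  m4 ⊆ --100,-01-0,0-10-
  m5 ⊆ 0-10-,00-01
  m6 ⊆ -01-0 [E]
  m8 ⊆ -1-00,-10-0
  m10 ⊆ -10-0 [E]
  m12 ⊆ --100,-1-00,-110-,0-10-
  m13 ⊆ -11-1,-110-,0-10-
  m15 ⊆ -11-1 [E]
  m16 ⊆ 1--00,1-00-
  m17 ⊆ -00-1,1-00-
  m19 ⊆ -00-1,10-11
  m20 ⊆ --100,-01-0,1--00,1-1-0
  m22 ⊆ -01-0,1-1-0,1-11-
  m23 ⊆ 1-11-,10-11
  m24 ⊆ -1-00,-10-0,1--00,1-00-,11--0,11-0-
  m25 ⊆ 1-00-,11-0-
  m26 ⊆ -10-0,11--0
  m28 ⊆ --100,-1-00,-110-,1--00,1-1-0,11--0,11-0-,111--
  m30 ⊆ 1-1-0,1-11-,11--0,111--
  m31 ⊆ -11-1,1-11-,111--
E = {-00-1, -01-0, -10-0, -11-1}
Petrick residual → --100, 0-10-, 1-00-, 1-11-
Cover = cd'e' + b'c'e + b'ce' + bc'e' + bce + a'cd' + ac'd' + acd  |cover|=8

8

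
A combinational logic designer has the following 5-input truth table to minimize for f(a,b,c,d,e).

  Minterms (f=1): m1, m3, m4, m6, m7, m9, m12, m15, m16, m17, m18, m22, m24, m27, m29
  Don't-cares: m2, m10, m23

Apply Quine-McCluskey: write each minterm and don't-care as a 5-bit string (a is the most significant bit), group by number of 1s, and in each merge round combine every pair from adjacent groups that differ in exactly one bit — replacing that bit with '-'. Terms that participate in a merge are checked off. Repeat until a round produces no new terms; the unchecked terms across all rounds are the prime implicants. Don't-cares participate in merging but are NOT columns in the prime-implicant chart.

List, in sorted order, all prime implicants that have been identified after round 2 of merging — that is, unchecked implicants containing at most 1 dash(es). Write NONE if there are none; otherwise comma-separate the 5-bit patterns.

-0001, 0-001, 0-010, 0-100, 0-111, 000-1, 001-0, 1-000, 100-0, 1000-, 11011, 11101

[col 0] 00001*, 00010*, 00011*, 00100*, 00110*, 00111*, 01001*, 01010*, 01100*, 01111*, 10000*, 10001*, 10010*, 10110*, 10111*, 11000*, 11011, 11101
[col 1] -0001, -0010*, -0110*, -0111*, 0-001, 0-010, 0-100, 0-111, 00-10*, 00-11*, 000-1, 0001-*, 001-0, 0011-*, 1-000, 10-10*, 100-0, 1000-, 1011-*
[col 2] -0-10, -011-, 00-1-
Prime implicants: -0-10, -0001, -011-, 0-001, 0-010, 0-100, 0-111, 00-1-, 000-1, 001-0, 1-000, 100-0, 1000-, 11011, 11101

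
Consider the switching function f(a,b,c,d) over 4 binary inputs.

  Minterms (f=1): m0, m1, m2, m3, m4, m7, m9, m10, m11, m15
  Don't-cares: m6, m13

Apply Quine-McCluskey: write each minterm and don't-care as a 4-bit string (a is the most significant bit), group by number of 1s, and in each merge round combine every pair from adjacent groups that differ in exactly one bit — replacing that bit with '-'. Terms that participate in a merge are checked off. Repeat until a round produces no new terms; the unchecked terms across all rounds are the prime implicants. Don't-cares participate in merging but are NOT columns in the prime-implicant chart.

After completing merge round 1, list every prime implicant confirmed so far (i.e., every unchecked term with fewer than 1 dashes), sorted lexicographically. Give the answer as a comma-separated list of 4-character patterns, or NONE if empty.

size-2^0 implicants → 0000(✓)  0001(✓)  0010(✓)  0011(✓)  0100(✓)  0110(✓)  0111(✓)  1001(✓)  1010(✓)  1011(✓)  1101(✓)  1111(✓)
size-2^1 implicants → -001(✓)  -010(✓)  -011(✓)  -111(✓)  0-00(✓)  0-10(✓)  0-11(✓)  00-0(✓)  00-1(✓)  000-(✓)  001-(✓)  01-0(✓)  011-(✓)  1-01(✓)  1-11(✓)  10-1(✓)  101-(✓)  11-1(✓)
size-2^2 implicants → --11  -0-1  -01-  0--0  0-1-  00--  1--1
Unchecked terms (primes): --11, -0-1, -01-, 0--0, 0-1-, 00--, 1--1

NONE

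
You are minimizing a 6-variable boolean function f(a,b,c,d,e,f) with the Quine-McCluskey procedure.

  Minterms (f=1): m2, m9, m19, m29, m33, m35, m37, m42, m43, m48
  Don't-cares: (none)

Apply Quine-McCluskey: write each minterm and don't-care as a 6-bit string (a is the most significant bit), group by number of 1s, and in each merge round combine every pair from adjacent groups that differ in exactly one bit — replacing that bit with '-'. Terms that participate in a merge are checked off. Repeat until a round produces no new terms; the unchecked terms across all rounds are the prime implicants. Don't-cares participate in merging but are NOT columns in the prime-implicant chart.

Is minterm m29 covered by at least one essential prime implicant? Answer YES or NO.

YES

size-2^0 implicants → 000010  001001  010011  011101  100001(✓)  100011(✓)  100101(✓)  101010(✓)  101011(✓)  110000
size-2^1 implicants → 10-011  100-01  1000-1  10101-
Unchecked terms (primes): 000010, 001001, 010011, 011101, 10-011, 100-01, 1000-1, 10101-, 110000
Minterm coverage:
  m2 ⊆ 000010 [E]
  m9 ⊆ 001001 [E]
  m19 ⊆ 010011 [E]
  m29 ⊆ 011101 [E]
  m33 ⊆ 100-01,1000-1
  m35 ⊆ 10-011,1000-1
  m37 ⊆ 100-01 [E]
  m42 ⊆ 10101- [E]
  m43 ⊆ 10-011,10101-
  m48 ⊆ 110000 [E]
E = {000010, 001001, 010011, 011101, 100-01, 10101-, 110000}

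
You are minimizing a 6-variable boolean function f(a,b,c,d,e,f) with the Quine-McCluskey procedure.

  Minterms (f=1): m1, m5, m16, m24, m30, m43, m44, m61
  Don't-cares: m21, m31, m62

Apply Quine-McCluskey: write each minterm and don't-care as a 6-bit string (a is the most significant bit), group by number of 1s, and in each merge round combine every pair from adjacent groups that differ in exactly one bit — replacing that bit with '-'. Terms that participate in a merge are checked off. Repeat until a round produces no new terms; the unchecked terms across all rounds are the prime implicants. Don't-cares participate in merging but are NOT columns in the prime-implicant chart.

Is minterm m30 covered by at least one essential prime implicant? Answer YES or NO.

Round 0: 000001✓ 000101✓ 010000✓ 010101✓ 011000✓ 011110✓ 011111✓ 101011 101100 111101 111110✓
Round 1: -11110 0-0101 000-01 01-000 01111-
PIs = {-11110, 0-0101, 000-01, 01-000, 01111-, 101011, 101100, 111101}
Coverage chart:
  m1: 000-01 ←essential
  m5: 0-0101,000-01
  m16: 01-000 ←essential
  m24: 01-000 ←essential
  m30: -11110,01111-
  m43: 101011 ←essential
  m44: 101100 ←essential
  m61: 111101 ←essential
Essential: 000-01, 01-000, 101011, 101100, 111101

NO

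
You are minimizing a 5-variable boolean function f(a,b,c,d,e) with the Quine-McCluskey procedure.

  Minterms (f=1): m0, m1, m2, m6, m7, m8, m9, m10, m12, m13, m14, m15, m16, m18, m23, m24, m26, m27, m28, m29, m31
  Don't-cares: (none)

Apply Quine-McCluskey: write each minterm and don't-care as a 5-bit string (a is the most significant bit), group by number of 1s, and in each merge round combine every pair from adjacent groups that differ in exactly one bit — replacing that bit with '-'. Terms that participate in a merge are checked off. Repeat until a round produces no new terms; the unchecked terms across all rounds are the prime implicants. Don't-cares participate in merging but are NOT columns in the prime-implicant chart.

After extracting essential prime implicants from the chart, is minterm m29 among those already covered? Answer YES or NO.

[col 0] 00000*, 00001*, 00010*, 00110*, 00111*, 01000*, 01001*, 01010*, 01100*, 01101*, 01110*, 01111*, 10000*, 10010*, 10111*, 11000*, 11010*, 11011*, 11100*, 11101*, 11111*
[col 1] -0000*, -0010*, -0111*, -1000*, -1010*, -1100*, -1101*, -1111*, 0-000*, 0-001*, 0-010*, 0-110*, 0-111*, 00-10*, 000-0*, 0000-*, 0011-*, 01-00*, 01-01*, 01-10*, 010-0*, 0100-*, 011-0*, 011-1*, 0110-*, 0111-*, 1-000*, 1-010*, 1-111*, 100-0*, 11-00*, 11-11, 110-0*, 1101-, 111-1*, 1110-*
[col 2] --000*, --010*, --111, -00-0*, -1-00, -10-0*, -11-1, -110-, 0--10, 0-0-0*, 0-00-, 0-11-, 01--0, 01-0-, 011--, 1-0-0*
[col 3] --0-0
Prime implicants: --0-0, --111, -1-00, -11-1, -110-, 0--10, 0-00-, 0-11-, 01--0, 01-0-, 011--, 11-11, 1101-
PI chart (minterm → PIs covering it):
  0 | --0-0,0-00-
  1 | 0-00-  (sole → essential)
  2 | --0-0,0--10
  6 | 0--10,0-11-
  7 | --111,0-11-
  8 | --0-0,-1-00,0-00-,01--0,01-0-
  9 | 0-00-,01-0-
  10 | --0-0,0--10,01--0
  12 | -1-00,-110-,01--0,01-0-,011--
  13 | -11-1,-110-,01-0-,011--
  14 | 0--10,0-11-,01--0,011--
  15 | --111,-11-1,0-11-,011--
  16 | --0-0  (sole → essential)
  18 | --0-0  (sole → essential)
  23 | --111  (sole → essential)
  24 | --0-0,-1-00
  26 | --0-0,1101-
  27 | 11-11,1101-
  28 | -1-00,-110-
  29 | -11-1,-110-
  31 | --111,-11-1,11-11
Essential prime implicants: --0-0, --111, 0-00-

NO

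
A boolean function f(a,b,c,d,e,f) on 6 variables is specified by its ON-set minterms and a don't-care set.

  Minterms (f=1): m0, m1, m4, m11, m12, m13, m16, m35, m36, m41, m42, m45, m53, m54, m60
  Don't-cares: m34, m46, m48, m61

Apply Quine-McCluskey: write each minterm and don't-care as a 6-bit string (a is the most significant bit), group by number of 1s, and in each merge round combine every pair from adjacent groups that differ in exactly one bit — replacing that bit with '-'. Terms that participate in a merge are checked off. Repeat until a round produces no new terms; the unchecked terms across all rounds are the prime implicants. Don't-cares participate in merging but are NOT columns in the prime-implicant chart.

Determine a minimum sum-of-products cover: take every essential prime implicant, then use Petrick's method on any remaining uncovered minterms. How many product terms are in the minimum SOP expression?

11

[col 0] 000000*, 000001*, 000100*, 001011, 001100*, 001101*, 010000*, 100010*, 100011*, 100100*, 101001*, 101010*, 101101*, 101110*, 110000*, 110101*, 110110, 111100*, 111101*
[col 1] -00100, -01101, -10000, 0-0000, 00-100, 000-00, 00000-, 00110-, 1-1101, 10-010, 10001-, 101-01, 101-10, 11-101, 11110-
Prime implicants: -00100, -01101, -10000, 0-0000, 00-100, 000-00, 00000-, 001011, 00110-, 1-1101, 10-010, 10001-, 101-01, 101-10, 11-101, 110110, 11110-
PI chart (minterm → PIs covering it):
  0 | 0-0000,000-00,00000-
  1 | 00000-  (sole → essential)
  4 | -00100,00-100,000-00
  11 | 001011  (sole → essential)
  12 | 00-100,00110-
  13 | -01101,00110-
  16 | -10000,0-0000
  35 | 10001-  (sole → essential)
  36 | -00100  (sole → essential)
  41 | 101-01  (sole → essential)
  42 | 10-010,101-10
  45 | -01101,1-1101,101-01
  53 | 11-101  (sole → essential)
  54 | 110110  (sole → essential)
  60 | 11110-  (sole → essential)
Essential prime implicants: -00100, 00000-, 001011, 10001-, 101-01, 11-101, 110110, 11110-
Petrick residual → -10000, 00110-, 10-010
Minimum SOP uses 11 PIs: b'c'de'f' + bc'd'e'f' + a'b'c'd'e' + a'b'cd'ef + a'b'cde' + ab'd'ef' + ab'c'd'e + ab'ce'f + abde'f + abc'def' + abcde'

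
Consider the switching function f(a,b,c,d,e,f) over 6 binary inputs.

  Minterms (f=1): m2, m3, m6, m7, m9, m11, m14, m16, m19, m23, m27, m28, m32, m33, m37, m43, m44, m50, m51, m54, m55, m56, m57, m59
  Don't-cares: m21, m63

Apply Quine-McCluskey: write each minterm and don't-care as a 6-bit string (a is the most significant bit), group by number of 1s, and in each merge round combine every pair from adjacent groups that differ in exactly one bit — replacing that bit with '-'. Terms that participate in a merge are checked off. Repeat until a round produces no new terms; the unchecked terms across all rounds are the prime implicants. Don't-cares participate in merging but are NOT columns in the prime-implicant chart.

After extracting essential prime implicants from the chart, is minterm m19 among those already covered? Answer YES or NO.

Round 0: 000010✓ 000011✓ 000110✓ 000111✓ 001001✓ 001011✓ 001110✓ 010000 010011✓ 010101✓ 010111✓ 011011✓ 011100 100000✓ 100001✓ 100101✓ 101011✓ 101100 110010✓ 110011✓ 110110✓ 110111✓ 111000✓ 111001✓ 111011✓ 111111✓
Round 1: -01011✓ -10011✓ -10111✓ -11011✓ 0-0011✓ 0-0111✓ 0-1011✓ 00-011✓ 00-110 000-10✓ 000-11✓ 00001-✓ 00011-✓ 0010-1 01-011✓ 010-11✓ 0101-1 1-1011✓ 100-01 10000- 11-011✓ 11-111✓ 110-10✓ 110-11✓ 11001-✓ 11011-✓ 111-11✓ 1110-1 11100-
Round 2: --1011 -1-011 -10-11 0--011 0-0-11 000-1- 11--11 110-1-
PIs = {--1011, -1-011, -10-11, 0--011, 0-0-11, 00-110, 000-1-, 0010-1, 010000, 0101-1, 011100, 100-01, 10000-, 101100, 11--11, 110-1-, 1110-1, 11100-}
Coverage chart:
  m2: 000-1- ←essential
  m3: 0--011,0-0-11,000-1-
  m6: 00-110,000-1-
  m7: 0-0-11,000-1-
  m9: 0010-1 ←essential
  m11: --1011,0--011,0010-1
  m14: 00-110 ←essential
  m16: 010000 ←essential
  m19: -1-011,-10-11,0--011,0-0-11
  m23: -10-11,0-0-11,0101-1
  m27: --1011,-1-011,0--011
  m28: 011100 ←essential
  m32: 10000- ←essential
  m33: 100-01,10000-
  m37: 100-01 ←essential
  m43: --1011 ←essential
  m44: 101100 ←essential
  m50: 110-1- ←essential
  m51: -1-011,-10-11,11--11,110-1-
  m54: 110-1- ←essential
  m55: -10-11,11--11,110-1-
  m56: 11100- ←essential
  m57: 1110-1,11100-
  m59: --1011,-1-011,11--11,1110-1
Essential: --1011, 00-110, 000-1-, 0010-1, 010000, 011100, 100-01, 10000-, 101100, 110-1-, 11100-

NO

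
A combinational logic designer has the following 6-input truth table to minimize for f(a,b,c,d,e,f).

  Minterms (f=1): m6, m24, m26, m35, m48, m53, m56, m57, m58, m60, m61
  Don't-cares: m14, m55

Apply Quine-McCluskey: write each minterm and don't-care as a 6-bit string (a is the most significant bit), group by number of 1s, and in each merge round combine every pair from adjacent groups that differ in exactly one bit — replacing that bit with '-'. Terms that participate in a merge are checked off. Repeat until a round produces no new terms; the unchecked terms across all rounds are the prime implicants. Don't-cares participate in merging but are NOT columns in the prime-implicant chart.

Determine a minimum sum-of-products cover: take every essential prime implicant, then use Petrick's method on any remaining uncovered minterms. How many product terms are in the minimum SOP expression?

Round 0: 000110✓ 001110✓ 011000✓ 011010✓ 100011 110000✓ 110101✓ 110111✓ 111000✓ 111001✓ 111010✓ 111100✓ 111101✓
Round 1: -11000✓ -11010✓ 00-110 0110-0✓ 11-000 11-101 1101-1 111-00✓ 111-01✓ 1110-0✓ 11100-✓ 11110-✓
Round 2: -110-0 111-0-
PIs = {-110-0, 00-110, 100011, 11-000, 11-101, 1101-1, 111-0-}
Coverage chart:
  m6: 00-110 ←essential
  m24: -110-0 ←essential
  m26: -110-0 ←essential
  m35: 100011 ←essential
  m48: 11-000 ←essential
  m53: 11-101,1101-1
  m56: -110-0,11-000,111-0-
  m57: 111-0- ←essential
  m58: -110-0 ←essential
  m60: 111-0- ←essential
  m61: 11-101,111-0-
Essential: -110-0, 00-110, 100011, 11-000, 111-0-
Petrick residual → 11-101
Min cover (6 terms): bcd'f' + a'b'def' + ab'c'd'ef + abd'e'f' + abde'f + abce'

6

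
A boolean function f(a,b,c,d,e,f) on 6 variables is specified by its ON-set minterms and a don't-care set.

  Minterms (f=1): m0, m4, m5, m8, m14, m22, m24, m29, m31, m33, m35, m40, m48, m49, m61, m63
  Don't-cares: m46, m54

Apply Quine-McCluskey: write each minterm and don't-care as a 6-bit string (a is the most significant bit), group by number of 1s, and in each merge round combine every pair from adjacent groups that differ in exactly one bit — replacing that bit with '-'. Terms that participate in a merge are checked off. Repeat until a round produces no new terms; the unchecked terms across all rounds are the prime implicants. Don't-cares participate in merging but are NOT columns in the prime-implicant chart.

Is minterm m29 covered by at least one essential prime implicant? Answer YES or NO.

YES

size-2^0 implicants → 000000(✓)  000100(✓)  000101(✓)  001000(✓)  001110(✓)  010110(✓)  011000(✓)  011101(✓)  011111(✓)  100001(✓)  100011(✓)  101000(✓)  101110(✓)  110000(✓)  110001(✓)  110110(✓)  111101(✓)  111111(✓)
size-2^1 implicants → -01000  -01110  -10110  -11101(✓)  -11111(✓)  0-1000  00-000  000-00  00010-  0111-1(✓)  1-0001  1000-1  11000-  1111-1(✓)
size-2^2 implicants → -111-1
Unchecked terms (primes): -01000, -01110, -10110, -111-1, 0-1000, 00-000, 000-00, 00010-, 1-0001, 1000-1, 11000-
Minterm coverage:
  m0 ⊆ 00-000,000-00
  m4 ⊆ 000-00,00010-
  m5 ⊆ 00010- [E]
  m8 ⊆ -01000,0-1000,00-000
  m14 ⊆ -01110 [E]
  m22 ⊆ -10110 [E]
  m24 ⊆ 0-1000 [E]
  m29 ⊆ -111-1 [E]
  m31 ⊆ -111-1 [E]
  m33 ⊆ 1-0001,1000-1
  m35 ⊆ 1000-1 [E]
  m40 ⊆ -01000 [E]
  m48 ⊆ 11000- [E]
  m49 ⊆ 1-0001,11000-
  m61 ⊆ -111-1 [E]
  m63 ⊆ -111-1 [E]
E = {-01000, -01110, -10110, -111-1, 0-1000, 00010-, 1000-1, 11000-}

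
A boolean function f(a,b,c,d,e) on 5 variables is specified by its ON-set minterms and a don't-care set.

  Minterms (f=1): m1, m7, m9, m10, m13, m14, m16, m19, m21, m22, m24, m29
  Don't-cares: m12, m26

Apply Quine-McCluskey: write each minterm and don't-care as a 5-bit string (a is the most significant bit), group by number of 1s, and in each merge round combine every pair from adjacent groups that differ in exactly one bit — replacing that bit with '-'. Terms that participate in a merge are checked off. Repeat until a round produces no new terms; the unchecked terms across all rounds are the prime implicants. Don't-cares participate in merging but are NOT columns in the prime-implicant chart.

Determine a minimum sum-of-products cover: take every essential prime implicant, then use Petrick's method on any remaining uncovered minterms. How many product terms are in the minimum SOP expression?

8

Round 0: 00001✓ 00111 01001✓ 01010✓ 01100✓ 01101✓ 01110✓ 10000✓ 10011 10101✓ 10110 11000✓ 11010✓ 11101✓
Round 1: -1010 -1101 0-001 01-01 01-10 011-0 0110- 1-000 1-101 110-0
PIs = {-1010, -1101, 0-001, 00111, 01-01, 01-10, 011-0, 0110-, 1-000, 1-101, 10011, 10110, 110-0}
Coverage chart:
  m1: 0-001 ←essential
  m7: 00111 ←essential
  m9: 0-001,01-01
  m10: -1010,01-10
  m13: -1101,01-01,0110-
  m14: 01-10,011-0
  m16: 1-000 ←essential
  m19: 10011 ←essential
  m21: 1-101 ←essential
  m22: 10110 ←essential
  m24: 1-000,110-0
  m29: -1101,1-101
Essential: 0-001, 00111, 1-000, 1-101, 10011, 10110
Petrick residual → -1101, 01-10
Min cover (8 terms): bcd'e + a'c'd'e + a'b'cde + a'bde' + ac'd'e' + acd'e + ab'c'de + ab'cde'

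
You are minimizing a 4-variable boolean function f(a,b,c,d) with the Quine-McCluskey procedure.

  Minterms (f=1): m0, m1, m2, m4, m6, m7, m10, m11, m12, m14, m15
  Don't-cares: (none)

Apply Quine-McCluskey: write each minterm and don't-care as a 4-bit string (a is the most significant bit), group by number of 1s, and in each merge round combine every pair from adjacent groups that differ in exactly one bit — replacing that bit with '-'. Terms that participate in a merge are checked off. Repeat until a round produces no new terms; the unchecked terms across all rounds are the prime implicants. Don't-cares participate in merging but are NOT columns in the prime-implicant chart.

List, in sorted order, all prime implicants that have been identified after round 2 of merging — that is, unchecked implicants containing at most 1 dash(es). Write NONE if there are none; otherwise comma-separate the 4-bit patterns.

[col 0] 0000*, 0001*, 0010*, 0100*, 0110*, 0111*, 1010*, 1011*, 1100*, 1110*, 1111*
[col 1] -010*, -100*, -110*, -111*, 0-00*, 0-10*, 00-0*, 000-, 01-0*, 011-*, 1-10*, 1-11*, 101-*, 11-0*, 111-*
[col 2] --10, -1-0, -11-, 0--0, 1-1-
Prime implicants: --10, -1-0, -11-, 0--0, 000-, 1-1-

000-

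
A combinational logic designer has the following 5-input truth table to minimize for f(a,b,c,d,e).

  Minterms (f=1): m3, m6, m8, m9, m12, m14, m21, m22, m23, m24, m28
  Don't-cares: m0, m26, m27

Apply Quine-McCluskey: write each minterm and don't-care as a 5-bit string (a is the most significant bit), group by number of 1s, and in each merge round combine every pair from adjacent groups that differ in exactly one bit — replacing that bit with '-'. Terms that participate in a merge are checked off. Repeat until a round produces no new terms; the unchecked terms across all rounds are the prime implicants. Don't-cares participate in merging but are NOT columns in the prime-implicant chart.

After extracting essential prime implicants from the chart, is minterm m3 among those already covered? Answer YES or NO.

YES

size-2^0 implicants → 00000(✓)  00011  00110(✓)  01000(✓)  01001(✓)  01100(✓)  01110(✓)  10101(✓)  10110(✓)  10111(✓)  11000(✓)  11010(✓)  11011(✓)  11100(✓)
size-2^1 implicants → -0110  -1000(✓)  -1100(✓)  0-000  0-110  01-00(✓)  0100-  011-0  101-1  1011-  11-00(✓)  110-0  1101-
size-2^2 implicants → -1-00
Unchecked terms (primes): -0110, -1-00, 0-000, 0-110, 00011, 0100-, 011-0, 101-1, 1011-, 110-0, 1101-
Minterm coverage:
  m3 ⊆ 00011 [E]
  m6 ⊆ -0110,0-110
  m8 ⊆ -1-00,0-000,0100-
  m9 ⊆ 0100- [E]
  m12 ⊆ -1-00,011-0
  m14 ⊆ 0-110,011-0
  m21 ⊆ 101-1 [E]
  m22 ⊆ -0110,1011-
  m23 ⊆ 101-1,1011-
  m24 ⊆ -1-00,110-0
  m28 ⊆ -1-00 [E]
E = {-1-00, 00011, 0100-, 101-1}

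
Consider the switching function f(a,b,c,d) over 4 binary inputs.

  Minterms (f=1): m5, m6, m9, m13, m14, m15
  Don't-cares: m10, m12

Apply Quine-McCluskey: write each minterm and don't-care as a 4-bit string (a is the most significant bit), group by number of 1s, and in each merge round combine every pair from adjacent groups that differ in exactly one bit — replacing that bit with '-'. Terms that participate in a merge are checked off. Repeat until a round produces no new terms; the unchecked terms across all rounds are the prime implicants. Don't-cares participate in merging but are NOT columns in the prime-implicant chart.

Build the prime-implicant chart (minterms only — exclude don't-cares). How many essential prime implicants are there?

4

[col 0] 0101*, 0110*, 1001*, 1010*, 1100*, 1101*, 1110*, 1111*
[col 1] -101, -110, 1-01, 1-10, 11-0*, 11-1*, 110-*, 111-*
[col 2] 11--
Prime implicants: -101, -110, 1-01, 1-10, 11--
PI chart (minterm → PIs covering it):
  5 | -101  (sole → essential)
  6 | -110  (sole → essential)
  9 | 1-01  (sole → essential)
  13 | -101,1-01,11--
  14 | -110,1-10,11--
  15 | 11--  (sole → essential)
Essential prime implicants: -101, -110, 1-01, 11--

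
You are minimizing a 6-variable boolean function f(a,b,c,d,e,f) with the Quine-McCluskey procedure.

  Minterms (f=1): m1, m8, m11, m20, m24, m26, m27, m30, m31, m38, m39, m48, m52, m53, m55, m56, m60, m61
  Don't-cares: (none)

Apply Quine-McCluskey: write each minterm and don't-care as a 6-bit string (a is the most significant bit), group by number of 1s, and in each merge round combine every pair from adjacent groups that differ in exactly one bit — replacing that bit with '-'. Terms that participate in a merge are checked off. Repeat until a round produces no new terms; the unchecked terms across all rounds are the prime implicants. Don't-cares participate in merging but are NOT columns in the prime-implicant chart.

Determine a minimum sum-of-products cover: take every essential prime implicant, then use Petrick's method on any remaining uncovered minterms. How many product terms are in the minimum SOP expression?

9

Round 0: 000001 001000✓ 001011✓ 010100✓ 011000✓ 011010✓ 011011✓ 011110✓ 011111✓ 100110✓ 100111✓ 110000✓ 110100✓ 110101✓ 110111✓ 111000✓ 111100✓ 111101✓
Round 1: -10100 -11000 0-1000 0-1011 011-10✓ 011-11✓ 0110-0 01101-✓ 01111-✓ 1-0111 10011- 11-000✓ 11-100✓ 11-101✓ 110-00✓ 1101-1 11010-✓ 111-00✓ 11110-✓
Round 2: 011-1- 11--00 11-10-
PIs = {-10100, -11000, 0-1000, 0-1011, 000001, 011-1-, 0110-0, 1-0111, 10011-, 11--00, 11-10-, 1101-1}
Coverage chart:
  m1: 000001 ←essential
  m8: 0-1000 ←essential
  m11: 0-1011 ←essential
  m20: -10100 ←essential
  m24: -11000,0-1000,0110-0
  m26: 011-1-,0110-0
  m27: 0-1011,011-1-
  m30: 011-1- ←essential
  m31: 011-1- ←essential
  m38: 10011- ←essential
  m39: 1-0111,10011-
  m48: 11--00 ←essential
  m52: -10100,11--00,11-10-
  m53: 11-10-,1101-1
  m55: 1-0111,1101-1
  m56: -11000,11--00
  m60: 11--00,11-10-
  m61: 11-10- ←essential
Essential: -10100, 0-1000, 0-1011, 000001, 011-1-, 10011-, 11--00, 11-10-
Petrick residual → 1-0111
Min cover (9 terms): bc'de'f' + a'cd'e'f' + a'cd'ef + a'b'c'd'e'f + a'bce + ac'def + ab'c'de + abe'f' + abde'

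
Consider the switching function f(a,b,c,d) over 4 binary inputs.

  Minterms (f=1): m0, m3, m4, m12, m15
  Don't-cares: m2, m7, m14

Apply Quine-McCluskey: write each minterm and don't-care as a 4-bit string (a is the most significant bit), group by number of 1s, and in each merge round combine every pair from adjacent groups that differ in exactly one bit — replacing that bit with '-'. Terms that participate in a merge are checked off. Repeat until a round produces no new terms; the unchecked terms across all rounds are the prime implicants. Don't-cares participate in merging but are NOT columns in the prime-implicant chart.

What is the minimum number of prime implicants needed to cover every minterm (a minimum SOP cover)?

Round 0: 0000✓ 0010✓ 0011✓ 0100✓ 0111✓ 1100✓ 1110✓ 1111✓
Round 1: -100 -111 0-00 0-11 00-0 001- 11-0 111-
PIs = {-100, -111, 0-00, 0-11, 00-0, 001-, 11-0, 111-}
Coverage chart:
  m0: 0-00,00-0
  m3: 0-11,001-
  m4: -100,0-00
  m12: -100,11-0
  m15: -111,111-
(no essential prime implicants)
Petrick residual → -100, -111, 0-00, 0-11
Min cover (4 terms): bc'd' + bcd + a'c'd' + a'cd

4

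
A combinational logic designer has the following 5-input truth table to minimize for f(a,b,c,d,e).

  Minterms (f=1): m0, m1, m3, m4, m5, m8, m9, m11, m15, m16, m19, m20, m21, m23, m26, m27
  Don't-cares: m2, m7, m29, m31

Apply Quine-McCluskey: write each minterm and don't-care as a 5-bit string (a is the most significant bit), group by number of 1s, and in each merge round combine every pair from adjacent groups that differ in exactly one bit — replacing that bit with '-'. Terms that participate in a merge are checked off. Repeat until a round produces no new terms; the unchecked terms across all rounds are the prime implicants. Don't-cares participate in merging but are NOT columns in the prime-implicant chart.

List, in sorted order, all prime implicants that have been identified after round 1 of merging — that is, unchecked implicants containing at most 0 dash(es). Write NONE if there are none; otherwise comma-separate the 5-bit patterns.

Round 0: 00000✓ 00001✓ 00010✓ 00011✓ 00100✓ 00101✓ 00111✓ 01000✓ 01001✓ 01011✓ 01111✓ 10000✓ 10011✓ 10100✓ 10101✓ 10111✓ 11010✓ 11011✓ 11101✓ 11111✓
Round 1: -0000✓ -0011✓ -0100✓ -0101✓ -0111✓ -1011✓ -1111✓ 0-000✓ 0-001✓ 0-011✓ 0-111✓ 00-00✓ 00-01✓ 00-11✓ 000-0✓ 000-1✓ 0000-✓ 0001-✓ 001-1✓ 0010-✓ 01-11✓ 010-1✓ 0100-✓ 1-011✓ 1-101✓ 1-111✓ 10-00✓ 10-11✓ 101-1✓ 1010-✓ 11-11✓ 1101- 111-1✓
Round 2: --011✓ --111✓ -0-00 -0-11✓ -01-1 -010- -1-11✓ 0--11✓ 0-0-1 0-00- 00--1 00-0- 000-- 1--11✓ 1-1-1
Round 3: ---11
PIs = {---11, -0-00, -01-1, -010-, 0-0-1, 0-00-, 00--1, 00-0-, 000--, 1-1-1, 1101-}

NONE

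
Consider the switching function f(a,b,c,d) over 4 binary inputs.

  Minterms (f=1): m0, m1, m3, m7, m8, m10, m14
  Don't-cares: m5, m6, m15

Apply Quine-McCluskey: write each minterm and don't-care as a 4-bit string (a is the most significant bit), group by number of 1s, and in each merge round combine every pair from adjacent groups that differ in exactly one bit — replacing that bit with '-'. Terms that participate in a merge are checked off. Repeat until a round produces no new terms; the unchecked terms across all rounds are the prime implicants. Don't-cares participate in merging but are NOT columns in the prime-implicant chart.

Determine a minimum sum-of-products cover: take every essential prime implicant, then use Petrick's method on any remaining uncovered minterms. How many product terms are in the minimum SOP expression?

[col 0] 0000*, 0001*, 0011*, 0101*, 0110*, 0111*, 1000*, 1010*, 1110*, 1111*
[col 1] -000, -110*, -111*, 0-01*, 0-11*, 00-1*, 000-, 01-1*, 011-*, 1-10, 10-0, 111-*
[col 2] -11-, 0--1
Prime implicants: -000, -11-, 0--1, 000-, 1-10, 10-0
PI chart (minterm → PIs covering it):
  0 | -000,000-
  1 | 0--1,000-
  3 | 0--1  (sole → essential)
  7 | -11-,0--1
  8 | -000,10-0
  10 | 1-10,10-0
  14 | -11-,1-10
Essential prime implicants: 0--1
Petrick residual → -000, 1-10
Minimum SOP uses 3 PIs: b'c'd' + a'd + acd'

3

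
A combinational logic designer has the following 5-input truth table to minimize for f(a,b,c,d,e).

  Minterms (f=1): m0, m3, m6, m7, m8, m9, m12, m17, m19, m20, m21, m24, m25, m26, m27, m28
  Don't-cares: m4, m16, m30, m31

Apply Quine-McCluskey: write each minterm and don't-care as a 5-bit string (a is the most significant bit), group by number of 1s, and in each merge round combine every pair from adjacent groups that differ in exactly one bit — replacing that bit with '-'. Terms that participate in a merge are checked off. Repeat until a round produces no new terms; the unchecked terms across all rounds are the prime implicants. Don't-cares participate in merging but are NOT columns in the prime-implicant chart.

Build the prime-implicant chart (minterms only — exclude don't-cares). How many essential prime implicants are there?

3

Round 0: 00000✓ 00011✓ 00100✓ 00110✓ 00111✓ 01000✓ 01001✓ 01100✓ 10000✓ 10001✓ 10011✓ 10100✓ 10101✓ 11000✓ 11001✓ 11010✓ 11011✓ 11100✓ 11110✓ 11111✓
Round 1: -0000✓ -0011 -0100✓ -1000✓ -1001✓ -1100✓ 0-000✓ 0-100✓ 00-00✓ 00-11 001-0 0011- 01-00✓ 0100-✓ 1-000✓ 1-001✓ 1-011✓ 1-100✓ 10-00✓ 10-01✓ 100-1✓ 1000-✓ 1010-✓ 11-00✓ 11-10✓ 11-11✓ 110-0✓ 110-1✓ 1100-✓ 1101-✓ 111-0✓ 1111-✓
Round 2: --000✓ --100✓ -0-00✓ -1-00✓ -100- 0--00✓ 1--00✓ 1-0-1 1-00- 10-0- 11--0 11-1- 110--
Round 3: ---00
PIs = {---00, -0011, -100-, 00-11, 001-0, 0011-, 1-0-1, 1-00-, 10-0-, 11--0, 11-1-, 110--}
Coverage chart:
  m0: ---00 ←essential
  m3: -0011,00-11
  m6: 001-0,0011-
  m7: 00-11,0011-
  m8: ---00,-100-
  m9: -100- ←essential
  m12: ---00 ←essential
  m17: 1-0-1,1-00-,10-0-
  m19: -0011,1-0-1
  m20: ---00,10-0-
  m21: 10-0- ←essential
  m24: ---00,-100-,1-00-,11--0,110--
  m25: -100-,1-0-1,1-00-,110--
  m26: 11--0,11-1-,110--
  m27: 1-0-1,11-1-,110--
  m28: ---00,11--0
Essential: ---00, -100-, 10-0-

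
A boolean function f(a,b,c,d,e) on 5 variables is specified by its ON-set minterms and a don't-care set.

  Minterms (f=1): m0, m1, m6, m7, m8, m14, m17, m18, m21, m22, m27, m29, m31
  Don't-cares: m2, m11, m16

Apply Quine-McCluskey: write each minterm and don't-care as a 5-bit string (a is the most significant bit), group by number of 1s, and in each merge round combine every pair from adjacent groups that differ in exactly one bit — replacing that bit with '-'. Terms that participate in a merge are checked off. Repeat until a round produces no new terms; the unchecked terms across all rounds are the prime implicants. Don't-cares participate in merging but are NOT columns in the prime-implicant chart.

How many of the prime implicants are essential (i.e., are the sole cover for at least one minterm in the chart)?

[col 0] 00000*, 00001*, 00010*, 00110*, 00111*, 01000*, 01011*, 01110*, 10000*, 10001*, 10010*, 10101*, 10110*, 11011*, 11101*, 11111*
[col 1] -0000*, -0001*, -0010*, -0110*, -1011, 0-000, 0-110, 00-10*, 000-0*, 0000-*, 0011-, 1-101, 10-01, 10-10*, 100-0*, 1000-*, 11-11, 111-1
[col 2] -0-10, -00-0, -000-
Prime implicants: -0-10, -00-0, -000-, -1011, 0-000, 0-110, 0011-, 1-101, 10-01, 11-11, 111-1
PI chart (minterm → PIs covering it):
  0 | -00-0,-000-,0-000
  1 | -000-  (sole → essential)
  6 | -0-10,0-110,0011-
  7 | 0011-  (sole → essential)
  8 | 0-000  (sole → essential)
  14 | 0-110  (sole → essential)
  17 | -000-,10-01
  18 | -0-10,-00-0
  21 | 1-101,10-01
  22 | -0-10  (sole → essential)
  27 | -1011,11-11
  29 | 1-101,111-1
  31 | 11-11,111-1
Essential prime implicants: -0-10, -000-, 0-000, 0-110, 0011-

5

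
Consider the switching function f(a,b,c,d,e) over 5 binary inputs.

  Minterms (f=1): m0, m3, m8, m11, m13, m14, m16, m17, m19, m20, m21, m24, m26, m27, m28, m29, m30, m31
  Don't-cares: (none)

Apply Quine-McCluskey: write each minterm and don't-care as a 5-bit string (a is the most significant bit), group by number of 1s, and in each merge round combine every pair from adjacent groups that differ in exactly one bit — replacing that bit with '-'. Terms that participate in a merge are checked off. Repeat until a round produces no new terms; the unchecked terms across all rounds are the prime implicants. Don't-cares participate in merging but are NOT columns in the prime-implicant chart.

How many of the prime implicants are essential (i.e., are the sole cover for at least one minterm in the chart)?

4

Round 0: 00000✓ 00011✓ 01000✓ 01011✓ 01101✓ 01110✓ 10000✓ 10001✓ 10011✓ 10100✓ 10101✓ 11000✓ 11010✓ 11011✓ 11100✓ 11101✓ 11110✓ 11111✓
Round 1: -0000✓ -0011✓ -1000✓ -1011✓ -1101 -1110 0-000✓ 0-011✓ 1-000✓ 1-011✓ 1-100✓ 1-101✓ 10-00✓ 10-01✓ 100-1 1000-✓ 1010-✓ 11-00✓ 11-10✓ 11-11✓ 110-0✓ 1101-✓ 111-0✓ 111-1✓ 1110-✓ 1111-✓
Round 2: --000 --011 1--00 1-10- 10-0- 11--0 11-1- 111--
PIs = {--000, --011, -1101, -1110, 1--00, 1-10-, 10-0-, 100-1, 11--0, 11-1-, 111--}
Coverage chart:
  m0: --000 ←essential
  m3: --011 ←essential
  m8: --000 ←essential
  m11: --011 ←essential
  m13: -1101 ←essential
  m14: -1110 ←essential
  m16: --000,1--00,10-0-
  m17: 10-0-,100-1
  m19: --011,100-1
  m20: 1--00,1-10-,10-0-
  m21: 1-10-,10-0-
  m24: --000,1--00,11--0
  m26: 11--0,11-1-
  m27: --011,11-1-
  m28: 1--00,1-10-,11--0,111--
  m29: -1101,1-10-,111--
  m30: -1110,11--0,11-1-,111--
  m31: 11-1-,111--
Essential: --000, --011, -1101, -1110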